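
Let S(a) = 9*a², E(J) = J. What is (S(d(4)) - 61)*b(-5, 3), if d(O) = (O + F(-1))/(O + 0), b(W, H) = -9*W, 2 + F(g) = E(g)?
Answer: -43515/16 ≈ -2719.7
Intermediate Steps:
F(g) = -2 + g
d(O) = (-3 + O)/O (d(O) = (O + (-2 - 1))/(O + 0) = (O - 3)/O = (-3 + O)/O)
(S(d(4)) - 61)*b(-5, 3) = (9*((-3 + 4)/4)² - 61)*(-9*(-5)) = (9*((¼)*1)² - 61)*45 = (9*(¼)² - 61)*45 = (9*(1/16) - 61)*45 = (9/16 - 61)*45 = -967/16*45 = -43515/16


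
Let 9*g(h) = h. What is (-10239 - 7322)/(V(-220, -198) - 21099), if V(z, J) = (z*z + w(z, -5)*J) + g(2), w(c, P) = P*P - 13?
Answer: -158049/224327 ≈ -0.70455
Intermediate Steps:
g(h) = h/9
w(c, P) = -13 + P**2 (w(c, P) = P**2 - 13 = -13 + P**2)
V(z, J) = 2/9 + z**2 + 12*J (V(z, J) = (z*z + (-13 + (-5)**2)*J) + (1/9)*2 = (z**2 + (-13 + 25)*J) + 2/9 = (z**2 + 12*J) + 2/9 = 2/9 + z**2 + 12*J)
(-10239 - 7322)/(V(-220, -198) - 21099) = (-10239 - 7322)/((2/9 + (-220)**2 + 12*(-198)) - 21099) = -17561/((2/9 + 48400 - 2376) - 21099) = -17561/(414218/9 - 21099) = -17561/224327/9 = -17561*9/224327 = -158049/224327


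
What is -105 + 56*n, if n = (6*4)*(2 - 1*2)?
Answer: -105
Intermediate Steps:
n = 0 (n = 24*(2 - 2) = 24*0 = 0)
-105 + 56*n = -105 + 56*0 = -105 + 0 = -105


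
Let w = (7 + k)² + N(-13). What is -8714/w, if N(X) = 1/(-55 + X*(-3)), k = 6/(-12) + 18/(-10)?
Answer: -3485600/8811 ≈ -395.60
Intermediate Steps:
k = -23/10 (k = 6*(-1/12) + 18*(-⅒) = -½ - 9/5 = -23/10 ≈ -2.3000)
N(X) = 1/(-55 - 3*X)
w = 8811/400 (w = (7 - 23/10)² - 1/(55 + 3*(-13)) = (47/10)² - 1/(55 - 39) = 2209/100 - 1/16 = 8811/400 ≈ 22.027)
-8714/w = -8714/8811/400 = -8714*400/8811 = -3485600/8811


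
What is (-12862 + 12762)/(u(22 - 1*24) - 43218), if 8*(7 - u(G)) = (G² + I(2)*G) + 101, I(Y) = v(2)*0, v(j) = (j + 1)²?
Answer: 800/345793 ≈ 0.0023135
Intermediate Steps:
v(j) = (1 + j)²
I(Y) = 0 (I(Y) = (1 + 2)²*0 = 3²*0 = 9*0 = 0)
u(G) = -45/8 - G²/8 (u(G) = 7 - ((G² + 0*G) + 101)/8 = 7 - ((G² + 0) + 101)/8 = 7 - (G² + 101)/8 = 7 - (101 + G²)/8 = 7 + (-101/8 - G²/8) = -45/8 - G²/8)
(-12862 + 12762)/(u(22 - 1*24) - 43218) = (-12862 + 12762)/((-45/8 - (22 - 1*24)²/8) - 43218) = -100/((-45/8 - (22 - 24)²/8) - 43218) = -100/((-45/8 - ⅛*(-2)²) - 43218) = -100/((-45/8 - ⅛*4) - 43218) = -100/((-45/8 - ½) - 43218) = -100/(-49/8 - 43218) = -100/(-345793/8) = -100*(-8/345793) = 800/345793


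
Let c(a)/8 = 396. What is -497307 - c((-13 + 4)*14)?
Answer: -500475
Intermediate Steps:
c(a) = 3168 (c(a) = 8*396 = 3168)
-497307 - c((-13 + 4)*14) = -497307 - 1*3168 = -497307 - 3168 = -500475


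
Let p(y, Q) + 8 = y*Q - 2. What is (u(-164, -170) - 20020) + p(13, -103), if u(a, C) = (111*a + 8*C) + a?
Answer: -41097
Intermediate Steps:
u(a, C) = 8*C + 112*a (u(a, C) = (8*C + 111*a) + a = 8*C + 112*a)
p(y, Q) = -10 + Q*y (p(y, Q) = -8 + (y*Q - 2) = -8 + (Q*y - 2) = -8 + (-2 + Q*y) = -10 + Q*y)
(u(-164, -170) - 20020) + p(13, -103) = ((8*(-170) + 112*(-164)) - 20020) + (-10 - 103*13) = ((-1360 - 18368) - 20020) + (-10 - 1339) = (-19728 - 20020) - 1349 = -39748 - 1349 = -41097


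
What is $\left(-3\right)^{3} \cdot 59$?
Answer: $-1593$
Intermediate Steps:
$\left(-3\right)^{3} \cdot 59 = \left(-27\right) 59 = -1593$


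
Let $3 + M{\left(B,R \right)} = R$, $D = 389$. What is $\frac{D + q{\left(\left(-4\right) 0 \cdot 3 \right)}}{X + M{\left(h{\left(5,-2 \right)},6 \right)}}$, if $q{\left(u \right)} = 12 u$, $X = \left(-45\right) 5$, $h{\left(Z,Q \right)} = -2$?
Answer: $- \frac{389}{222} \approx -1.7523$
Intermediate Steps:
$X = -225$
$M{\left(B,R \right)} = -3 + R$
$\frac{D + q{\left(\left(-4\right) 0 \cdot 3 \right)}}{X + M{\left(h{\left(5,-2 \right)},6 \right)}} = \frac{389 + 12 \left(-4\right) 0 \cdot 3}{-225 + \left(-3 + 6\right)} = \frac{389 + 12 \cdot 0 \cdot 3}{-225 + 3} = \frac{389 + 12 \cdot 0}{-222} = \left(389 + 0\right) \left(- \frac{1}{222}\right) = 389 \left(- \frac{1}{222}\right) = - \frac{389}{222}$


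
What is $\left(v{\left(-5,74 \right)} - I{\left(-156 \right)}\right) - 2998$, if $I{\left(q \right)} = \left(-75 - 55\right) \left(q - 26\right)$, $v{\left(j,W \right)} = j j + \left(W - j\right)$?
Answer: $-26554$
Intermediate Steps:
$v{\left(j,W \right)} = W + j^{2} - j$ ($v{\left(j,W \right)} = j^{2} + \left(W - j\right) = W + j^{2} - j$)
$I{\left(q \right)} = 3380 - 130 q$ ($I{\left(q \right)} = - 130 \left(-26 + q\right) = 3380 - 130 q$)
$\left(v{\left(-5,74 \right)} - I{\left(-156 \right)}\right) - 2998 = \left(\left(74 + \left(-5\right)^{2} - -5\right) - \left(3380 - -20280\right)\right) - 2998 = \left(\left(74 + 25 + 5\right) - \left(3380 + 20280\right)\right) - 2998 = \left(104 - 23660\right) - 2998 = -23556 - 2998 = -26554$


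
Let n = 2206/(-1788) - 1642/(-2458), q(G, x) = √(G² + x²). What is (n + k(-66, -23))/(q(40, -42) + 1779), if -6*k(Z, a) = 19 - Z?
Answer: -8093449/1009179831 ≈ -0.0080198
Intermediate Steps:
k(Z, a) = -19/6 + Z/6 (k(Z, a) = -(19 - Z)/6 = -19/6 + Z/6)
n = -621613/1098726 (n = 2206*(-1/1788) - 1642*(-1/2458) = -1103/894 + 821/1229 = -621613/1098726 ≈ -0.56576)
(n + k(-66, -23))/(q(40, -42) + 1779) = (-621613/1098726 + (-19/6 + (⅙)*(-66)))/(√(40² + (-42)²) + 1779) = (-621613/1098726 + (-19/6 - 11))/(√(1600 + 1764) + 1779) = (-621613/1098726 - 85/6)/(√3364 + 1779) = -8093449/(549363*(58 + 1779)) = -8093449/549363/1837 = -8093449/549363*1/1837 = -8093449/1009179831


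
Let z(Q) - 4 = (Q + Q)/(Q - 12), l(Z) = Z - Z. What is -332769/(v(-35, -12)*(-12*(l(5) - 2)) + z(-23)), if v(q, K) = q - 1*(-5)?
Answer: 3882305/8338 ≈ 465.62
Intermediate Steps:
v(q, K) = 5 + q (v(q, K) = q + 5 = 5 + q)
l(Z) = 0
z(Q) = 4 + 2*Q/(-12 + Q) (z(Q) = 4 + (Q + Q)/(Q - 12) = 4 + (2*Q)/(-12 + Q) = 4 + 2*Q/(-12 + Q))
-332769/(v(-35, -12)*(-12*(l(5) - 2)) + z(-23)) = -332769/((5 - 35)*(-12*(0 - 2)) + 6*(-8 - 23)/(-12 - 23)) = -332769/(-(-360)*(-2) + 6*(-31)/(-35)) = -332769/(-30*24 + 6*(-1/35)*(-31)) = -332769/(-720 + 186/35) = -332769/(-25014/35) = -332769*(-35/25014) = 3882305/8338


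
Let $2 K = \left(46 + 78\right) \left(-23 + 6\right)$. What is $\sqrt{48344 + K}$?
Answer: $\sqrt{47290} \approx 217.46$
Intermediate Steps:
$K = -1054$ ($K = \frac{\left(46 + 78\right) \left(-23 + 6\right)}{2} = \frac{124 \left(-17\right)}{2} = \frac{1}{2} \left(-2108\right) = -1054$)
$\sqrt{48344 + K} = \sqrt{48344 - 1054} = \sqrt{47290}$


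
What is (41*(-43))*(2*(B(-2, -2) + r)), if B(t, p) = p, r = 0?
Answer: 7052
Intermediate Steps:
(41*(-43))*(2*(B(-2, -2) + r)) = (41*(-43))*(2*(-2 + 0)) = -3526*(-2) = -1763*(-4) = 7052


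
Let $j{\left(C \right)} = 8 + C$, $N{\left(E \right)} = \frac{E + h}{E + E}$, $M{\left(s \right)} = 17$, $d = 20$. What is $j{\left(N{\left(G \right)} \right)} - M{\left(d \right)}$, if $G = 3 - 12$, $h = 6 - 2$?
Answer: $- \frac{157}{18} \approx -8.7222$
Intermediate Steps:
$h = 4$
$G = -9$ ($G = 3 - 12 = -9$)
$N{\left(E \right)} = \frac{4 + E}{2 E}$ ($N{\left(E \right)} = \frac{E + 4}{E + E} = \frac{4 + E}{2 E}$)
$j{\left(N{\left(G \right)} \right)} - M{\left(d \right)} = \left(8 + \frac{4 - 9}{2 \left(-9\right)}\right) - 17 = \left(8 + \frac{1}{2} \left(- \frac{1}{9}\right) \left(-5\right)\right) - 17 = \left(8 + \frac{5}{18}\right) - 17 = \frac{149}{18} - 17 = - \frac{157}{18}$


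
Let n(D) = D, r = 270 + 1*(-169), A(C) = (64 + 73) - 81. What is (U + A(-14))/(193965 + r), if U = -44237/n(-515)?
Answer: 73077/99943990 ≈ 0.00073118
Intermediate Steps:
A(C) = 56 (A(C) = 137 - 81 = 56)
r = 101 (r = 270 - 169 = 101)
U = 44237/515 (U = -44237/(-515) = -44237*(-1/515) = 44237/515 ≈ 85.897)
(U + A(-14))/(193965 + r) = (44237/515 + 56)/(193965 + 101) = (73077/515)/194066 = (73077/515)*(1/194066) = 73077/99943990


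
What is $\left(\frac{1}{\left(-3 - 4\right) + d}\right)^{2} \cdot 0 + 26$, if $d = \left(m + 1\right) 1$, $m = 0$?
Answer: $26$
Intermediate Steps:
$d = 1$ ($d = \left(0 + 1\right) 1 = 1 \cdot 1 = 1$)
$\left(\frac{1}{\left(-3 - 4\right) + d}\right)^{2} \cdot 0 + 26 = \left(\frac{1}{\left(-3 - 4\right) + 1}\right)^{2} \cdot 0 + 26 = \left(\frac{1}{-7 + 1}\right)^{2} \cdot 0 + 26 = \left(\frac{1}{-6}\right)^{2} \cdot 0 + 26 = \left(- \frac{1}{6}\right)^{2} \cdot 0 + 26 = \frac{1}{36} \cdot 0 + 26 = 0 + 26 = 26$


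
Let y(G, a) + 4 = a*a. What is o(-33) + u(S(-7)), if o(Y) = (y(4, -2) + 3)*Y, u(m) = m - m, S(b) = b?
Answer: -99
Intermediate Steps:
y(G, a) = -4 + a² (y(G, a) = -4 + a*a = -4 + a²)
u(m) = 0
o(Y) = 3*Y (o(Y) = ((-4 + (-2)²) + 3)*Y = ((-4 + 4) + 3)*Y = (0 + 3)*Y = 3*Y)
o(-33) + u(S(-7)) = 3*(-33) + 0 = -99 + 0 = -99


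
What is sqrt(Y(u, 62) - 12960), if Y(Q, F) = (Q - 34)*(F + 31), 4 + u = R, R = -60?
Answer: I*sqrt(22074) ≈ 148.57*I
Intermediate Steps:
u = -64 (u = -4 - 60 = -64)
Y(Q, F) = (-34 + Q)*(31 + F)
sqrt(Y(u, 62) - 12960) = sqrt((-1054 - 34*62 + 31*(-64) + 62*(-64)) - 12960) = sqrt((-1054 - 2108 - 1984 - 3968) - 12960) = sqrt(-9114 - 12960) = sqrt(-22074) = I*sqrt(22074)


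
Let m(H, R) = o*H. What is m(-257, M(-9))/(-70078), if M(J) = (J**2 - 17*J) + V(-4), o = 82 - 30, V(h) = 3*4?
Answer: 6682/35039 ≈ 0.19070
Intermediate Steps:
V(h) = 12
o = 52
M(J) = 12 + J**2 - 17*J (M(J) = (J**2 - 17*J) + 12 = 12 + J**2 - 17*J)
m(H, R) = 52*H
m(-257, M(-9))/(-70078) = (52*(-257))/(-70078) = -13364*(-1/70078) = 6682/35039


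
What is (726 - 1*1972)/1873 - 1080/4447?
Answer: -7563802/8329231 ≈ -0.90810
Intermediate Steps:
(726 - 1*1972)/1873 - 1080/4447 = (726 - 1972)*(1/1873) - 1080*1/4447 = -1246*1/1873 - 1080/4447 = -1246/1873 - 1080/4447 = -7563802/8329231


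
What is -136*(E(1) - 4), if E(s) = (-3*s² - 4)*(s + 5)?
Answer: 6256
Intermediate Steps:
E(s) = (-4 - 3*s²)*(5 + s)
-136*(E(1) - 4) = -136*((-20 - 15*1² - 4*1 - 3*1³) - 4) = -136*((-20 - 15*1 - 4 - 3*1) - 4) = -136*((-20 - 15 - 4 - 3) - 4) = -136*(-42 - 4) = -136*(-46) = 6256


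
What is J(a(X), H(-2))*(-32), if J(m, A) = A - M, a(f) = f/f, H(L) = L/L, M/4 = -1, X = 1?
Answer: -160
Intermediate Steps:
M = -4 (M = 4*(-1) = -4)
H(L) = 1
a(f) = 1
J(m, A) = 4 + A (J(m, A) = A - 1*(-4) = A + 4 = 4 + A)
J(a(X), H(-2))*(-32) = (4 + 1)*(-32) = 5*(-32) = -160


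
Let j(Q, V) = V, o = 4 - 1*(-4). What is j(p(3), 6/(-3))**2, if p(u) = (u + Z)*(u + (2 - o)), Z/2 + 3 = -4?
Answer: 4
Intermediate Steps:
o = 8 (o = 4 + 4 = 8)
Z = -14 (Z = -6 + 2*(-4) = -6 - 8 = -14)
p(u) = (-14 + u)*(-6 + u) (p(u) = (u - 14)*(u + (2 - 1*8)) = (-14 + u)*(u + (2 - 8)) = (-14 + u)*(u - 6) = (-14 + u)*(-6 + u))
j(p(3), 6/(-3))**2 = (6/(-3))**2 = (6*(-1/3))**2 = (-2)**2 = 4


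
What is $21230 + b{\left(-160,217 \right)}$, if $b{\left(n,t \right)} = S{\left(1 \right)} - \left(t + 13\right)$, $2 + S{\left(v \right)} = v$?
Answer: $20999$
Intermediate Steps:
$S{\left(v \right)} = -2 + v$
$b{\left(n,t \right)} = -14 - t$ ($b{\left(n,t \right)} = \left(-2 + 1\right) - \left(t + 13\right) = -1 - \left(13 + t\right) = -14 - t$)
$21230 + b{\left(-160,217 \right)} = 21230 - 231 = 20999$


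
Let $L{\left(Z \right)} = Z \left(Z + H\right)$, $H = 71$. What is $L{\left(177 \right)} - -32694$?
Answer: $76590$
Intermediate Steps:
$L{\left(Z \right)} = Z \left(71 + Z\right)$ ($L{\left(Z \right)} = Z \left(Z + 71\right) = Z \left(71 + Z\right)$)
$L{\left(177 \right)} - -32694 = 177 \left(71 + 177\right) - -32694 = 177 \cdot 248 + 32694 = 43896 + 32694 = 76590$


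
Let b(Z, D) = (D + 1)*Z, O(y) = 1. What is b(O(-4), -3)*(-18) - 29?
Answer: 7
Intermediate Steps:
b(Z, D) = Z*(1 + D) (b(Z, D) = (1 + D)*Z = Z*(1 + D))
b(O(-4), -3)*(-18) - 29 = (1*(1 - 3))*(-18) - 29 = (1*(-2))*(-18) - 29 = -2*(-18) - 29 = 36 - 29 = 7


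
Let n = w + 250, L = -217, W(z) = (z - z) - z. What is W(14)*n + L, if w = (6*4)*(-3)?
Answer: -2709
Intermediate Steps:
W(z) = -z (W(z) = 0 - z = -z)
w = -72 (w = 24*(-3) = -72)
n = 178 (n = -72 + 250 = 178)
W(14)*n + L = -1*14*178 - 217 = -14*178 - 217 = -2492 - 217 = -2709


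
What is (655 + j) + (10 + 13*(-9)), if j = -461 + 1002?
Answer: 1089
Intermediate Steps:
j = 541
(655 + j) + (10 + 13*(-9)) = (655 + 541) + (10 + 13*(-9)) = 1196 + (10 - 117) = 1196 - 107 = 1089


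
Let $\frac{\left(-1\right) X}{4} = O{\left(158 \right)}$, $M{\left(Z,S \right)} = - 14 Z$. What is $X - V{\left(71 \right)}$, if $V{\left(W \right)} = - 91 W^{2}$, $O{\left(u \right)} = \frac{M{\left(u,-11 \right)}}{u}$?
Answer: $458787$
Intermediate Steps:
$O{\left(u \right)} = -14$ ($O{\left(u \right)} = \frac{\left(-14\right) u}{u} = -14$)
$X = 56$ ($X = \left(-4\right) \left(-14\right) = 56$)
$X - V{\left(71 \right)} = 56 - - 91 \cdot 71^{2} = 56 - \left(-91\right) 5041 = 56 - -458731 = 56 + 458731 = 458787$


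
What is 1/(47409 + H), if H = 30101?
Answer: 1/77510 ≈ 1.2902e-5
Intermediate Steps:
1/(47409 + H) = 1/(47409 + 30101) = 1/77510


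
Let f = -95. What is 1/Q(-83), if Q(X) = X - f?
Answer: 1/12 ≈ 0.083333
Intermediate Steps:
Q(X) = 95 + X (Q(X) = X - 1*(-95) = X + 95 = 95 + X)
1/Q(-83) = 1/(95 - 83) = 1/12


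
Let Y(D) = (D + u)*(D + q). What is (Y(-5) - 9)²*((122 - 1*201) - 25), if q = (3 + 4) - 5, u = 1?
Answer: -936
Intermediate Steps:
q = 2 (q = 7 - 5 = 2)
Y(D) = (1 + D)*(2 + D) (Y(D) = (D + 1)*(D + 2) = (1 + D)*(2 + D))
(Y(-5) - 9)²*((122 - 1*201) - 25) = ((2 + (-5)² + 3*(-5)) - 9)²*((122 - 1*201) - 25) = ((2 + 25 - 15) - 9)²*((122 - 201) - 25) = (12 - 9)²*(-79 - 25) = 3²*(-104) = 9*(-104) = -936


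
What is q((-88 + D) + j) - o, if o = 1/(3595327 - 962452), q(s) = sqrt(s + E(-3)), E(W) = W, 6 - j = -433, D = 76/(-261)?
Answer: -1/2632875 + 8*sqrt(41122)/87 ≈ 18.647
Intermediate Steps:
D = -76/261 (D = 76*(-1/261) = -76/261 ≈ -0.29119)
j = 439 (j = 6 - 1*(-433) = 6 + 433 = 439)
q(s) = sqrt(-3 + s) (q(s) = sqrt(s - 3) = sqrt(-3 + s))
o = 1/2632875 ≈ 3.7981e-7
q((-88 + D) + j) - o = sqrt(-3 + ((-88 - 76/261) + 439)) - 1*1/2632875 = sqrt(-3 + (-23044/261 + 439)) - 1/2632875 = sqrt(-3 + 91535/261) - 1/2632875 = sqrt(90752/261) - 1/2632875 = 8*sqrt(41122)/87 - 1/2632875 = -1/2632875 + 8*sqrt(41122)/87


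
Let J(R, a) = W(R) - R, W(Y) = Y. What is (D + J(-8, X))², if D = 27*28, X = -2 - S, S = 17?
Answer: 571536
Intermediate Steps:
X = -19 (X = -2 - 1*17 = -2 - 17 = -19)
J(R, a) = 0 (J(R, a) = R - R = 0)
D = 756
(D + J(-8, X))² = (756 + 0)² = 756² = 571536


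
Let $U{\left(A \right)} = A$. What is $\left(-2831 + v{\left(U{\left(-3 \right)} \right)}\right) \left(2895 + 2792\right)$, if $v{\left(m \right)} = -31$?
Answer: $-16276194$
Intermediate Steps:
$\left(-2831 + v{\left(U{\left(-3 \right)} \right)}\right) \left(2895 + 2792\right) = \left(-2831 - 31\right) \left(2895 + 2792\right) = \left(-2862\right) 5687 = -16276194$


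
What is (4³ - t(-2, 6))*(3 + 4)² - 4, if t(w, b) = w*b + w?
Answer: 3818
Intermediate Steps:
t(w, b) = w + b*w (t(w, b) = b*w + w = w + b*w)
(4³ - t(-2, 6))*(3 + 4)² - 4 = (4³ - (-2)*(1 + 6))*(3 + 4)² - 4 = (64 - (-2)*7)*7² - 4 = (64 - 1*(-14))*49 - 4 = (64 + 14)*49 - 4 = 78*49 - 4 = 3822 - 4 = 3818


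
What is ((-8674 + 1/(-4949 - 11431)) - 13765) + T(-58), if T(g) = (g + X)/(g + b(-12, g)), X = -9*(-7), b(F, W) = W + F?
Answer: -11761646747/524160 ≈ -22439.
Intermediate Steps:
b(F, W) = F + W
X = 63
T(g) = (63 + g)/(-12 + 2*g) (T(g) = (g + 63)/(g + (-12 + g)) = (63 + g)/(-12 + 2*g))
((-8674 + 1/(-4949 - 11431)) - 13765) + T(-58) = ((-8674 + 1/(-4949 - 11431)) - 13765) + (63 - 58)/(2*(-6 - 58)) = ((-8674 + 1/(-16380)) - 13765) + (1/2)*5/(-64) = ((-8674 - 1/16380) - 13765) + (1/2)*(-1/64)*5 = (-142080121/16380 - 13765) - 5/128 = -367550821/16380 - 5/128 = -11761646747/524160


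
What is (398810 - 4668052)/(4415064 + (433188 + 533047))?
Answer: -4269242/5381299 ≈ -0.79335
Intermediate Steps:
(398810 - 4668052)/(4415064 + (433188 + 533047)) = -4269242/(4415064 + 966235) = -4269242/5381299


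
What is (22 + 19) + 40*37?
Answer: 1521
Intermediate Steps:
(22 + 19) + 40*37 = 41 + 1480 = 1521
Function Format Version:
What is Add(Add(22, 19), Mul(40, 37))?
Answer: 1521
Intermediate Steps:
Add(Add(22, 19), Mul(40, 37)) = Add(41, 1480) = 1521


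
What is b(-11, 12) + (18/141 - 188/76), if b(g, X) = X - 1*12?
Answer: -2095/893 ≈ -2.3460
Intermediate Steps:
b(g, X) = -12 + X (b(g, X) = X - 12 = -12 + X)
b(-11, 12) + (18/141 - 188/76) = (-12 + 12) + (18/141 - 188/76) = 0 + (18*(1/141) - 188*1/76) = 0 + (6/47 - 47/19) = 0 - 2095/893 = -2095/893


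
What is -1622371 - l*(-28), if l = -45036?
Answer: -2883379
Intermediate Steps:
-1622371 - l*(-28) = -1622371 - (-45036)*(-28) = -1622371 - 1*1261008 = -1622371 - 1261008 = -2883379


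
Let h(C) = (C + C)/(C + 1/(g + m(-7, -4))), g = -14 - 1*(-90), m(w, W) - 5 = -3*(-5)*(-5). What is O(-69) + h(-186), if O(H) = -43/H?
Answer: 201953/76935 ≈ 2.6250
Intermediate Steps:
m(w, W) = -70 (m(w, W) = 5 - 3*(-5)*(-5) = 5 + 15*(-5) = 5 - 75 = -70)
g = 76 (g = -14 + 90 = 76)
h(C) = 2*C/(⅙ + C) (h(C) = (C + C)/(C + 1/(76 - 70)) = (2*C)/(C + 1/6) = (2*C)/(C + ⅙) = (2*C)/(⅙ + C) = 2*C/(⅙ + C))
O(-69) + h(-186) = -43/(-69) + 12*(-186)/(1 + 6*(-186)) = -43*(-1/69) + 12*(-186)/(1 - 1116) = 43/69 + 12*(-186)/(-1115) = 43/69 + 12*(-186)*(-1/1115) = 43/69 + 2232/1115 = 201953/76935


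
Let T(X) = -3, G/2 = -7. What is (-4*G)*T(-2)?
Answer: -168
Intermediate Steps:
G = -14 (G = 2*(-7) = -14)
(-4*G)*T(-2) = -4*(-14)*(-3) = 56*(-3) = -168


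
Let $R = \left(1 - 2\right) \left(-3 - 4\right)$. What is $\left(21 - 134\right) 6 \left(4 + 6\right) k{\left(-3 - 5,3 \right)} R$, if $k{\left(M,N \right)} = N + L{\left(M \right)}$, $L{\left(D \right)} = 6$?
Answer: $-427140$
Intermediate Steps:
$R = 7$ ($R = \left(-1\right) \left(-7\right) = 7$)
$k{\left(M,N \right)} = 6 + N$ ($k{\left(M,N \right)} = N + 6 = 6 + N$)
$\left(21 - 134\right) 6 \left(4 + 6\right) k{\left(-3 - 5,3 \right)} R = \left(21 - 134\right) 6 \left(4 + 6\right) \left(6 + 3\right) 7 = - 113 \cdot 6 \cdot 10 \cdot 9 \cdot 7 = - 113 \cdot 60 \cdot 9 \cdot 7 = - 113 \cdot 540 \cdot 7 = \left(-113\right) 3780 = -427140$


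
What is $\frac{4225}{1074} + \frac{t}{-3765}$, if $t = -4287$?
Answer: $\frac{6837121}{1347870} \approx 5.0725$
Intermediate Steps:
$\frac{4225}{1074} + \frac{t}{-3765} = \frac{4225}{1074} - \frac{4287}{-3765} = 4225 \cdot \frac{1}{1074} - - \frac{1429}{1255} = \frac{4225}{1074} + \frac{1429}{1255} = \frac{6837121}{1347870}$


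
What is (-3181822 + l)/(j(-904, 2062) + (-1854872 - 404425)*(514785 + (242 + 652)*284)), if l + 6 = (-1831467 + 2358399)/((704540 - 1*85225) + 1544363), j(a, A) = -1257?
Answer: 573704226371/313134454147484541 ≈ 1.8321e-6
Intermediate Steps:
l = -2075856/360613 (l = -6 + (-1831467 + 2358399)/((704540 - 1*85225) + 1544363) = -6 + 526932/((704540 - 85225) + 1544363) = -6 + 526932/(619315 + 1544363) = -6 + 526932/2163678 = -6 + 526932*(1/2163678) = -6 + 87822/360613 = -2075856/360613 ≈ -5.7565)
(-3181822 + l)/(j(-904, 2062) + (-1854872 - 404425)*(514785 + (242 + 652)*284)) = (-3181822 - 2075856/360613)/(-1257 + (-1854872 - 404425)*(514785 + (242 + 652)*284)) = -1147408452742/(360613*(-1257 - 2259297*(514785 + 894*284))) = -1147408452742/(360613*(-1257 - 2259297*(514785 + 253896))) = -1147408452742/(360613*(-1257 - 2259297*768681)) = -1147408452742/(360613*(-1257 - 1736678677257)) = -1147408452742/360613/(-1736678678514) = -1147408452742/360613*(-1/1736678678514) = 573704226371/313134454147484541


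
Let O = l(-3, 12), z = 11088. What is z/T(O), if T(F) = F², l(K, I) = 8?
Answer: 693/4 ≈ 173.25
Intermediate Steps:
O = 8
z/T(O) = 11088/(8²) = 11088/64 = 11088*(1/64) = 693/4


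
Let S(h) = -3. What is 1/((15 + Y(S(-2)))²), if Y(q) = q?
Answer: 1/144 ≈ 0.0069444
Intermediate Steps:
1/((15 + Y(S(-2)))²) = 1/((15 - 3)²) = 1/(12²) = 1/144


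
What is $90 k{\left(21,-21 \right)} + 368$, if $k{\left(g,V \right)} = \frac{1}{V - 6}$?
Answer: $\frac{1094}{3} \approx 364.67$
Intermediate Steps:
$k{\left(g,V \right)} = \frac{1}{-6 + V}$
$90 k{\left(21,-21 \right)} + 368 = \frac{90}{-6 - 21} + 368 = \frac{90}{-27} + 368 = 90 \left(- \frac{1}{27}\right) + 368 = - \frac{10}{3} + 368 = \frac{1094}{3}$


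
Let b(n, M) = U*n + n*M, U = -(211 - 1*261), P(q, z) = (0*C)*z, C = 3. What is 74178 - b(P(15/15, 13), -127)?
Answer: 74178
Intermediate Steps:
P(q, z) = 0 (P(q, z) = (0*3)*z = 0*z = 0)
U = 50 (U = -(211 - 261) = -1*(-50) = 50)
b(n, M) = 50*n + M*n (b(n, M) = 50*n + n*M = 50*n + M*n)
74178 - b(P(15/15, 13), -127) = 74178 - 0*(50 - 127) = 74178 - 0*(-77) = 74178 - 1*0 = 74178 + 0 = 74178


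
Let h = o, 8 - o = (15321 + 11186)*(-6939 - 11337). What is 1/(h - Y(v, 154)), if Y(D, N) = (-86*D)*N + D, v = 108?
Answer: 1/485872184 ≈ 2.0582e-9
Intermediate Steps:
o = 484441940 (o = 8 - (15321 + 11186)*(-6939 - 11337) = 8 - 26507*(-18276) = 8 - 1*(-484441932) = 8 + 484441932 = 484441940)
h = 484441940
Y(D, N) = D - 86*D*N (Y(D, N) = -86*D*N + D = D - 86*D*N)
1/(h - Y(v, 154)) = 1/(484441940 - 108*(1 - 86*154)) = 1/(484441940 - 108*(1 - 13244)) = 1/(484441940 - 108*(-13243)) = 1/(484441940 - 1*(-1430244)) = 1/(484441940 + 1430244) = 1/485872184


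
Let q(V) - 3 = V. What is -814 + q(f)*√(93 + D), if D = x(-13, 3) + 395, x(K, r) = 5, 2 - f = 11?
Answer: -814 - 6*√493 ≈ -947.22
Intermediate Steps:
f = -9 (f = 2 - 1*11 = 2 - 11 = -9)
q(V) = 3 + V
D = 400 (D = 5 + 395 = 400)
-814 + q(f)*√(93 + D) = -814 + (3 - 9)*√(93 + 400) = -814 - 6*√493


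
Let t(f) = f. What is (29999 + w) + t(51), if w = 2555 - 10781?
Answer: 21824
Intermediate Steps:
w = -8226
(29999 + w) + t(51) = (29999 - 8226) + 51 = 21773 + 51 = 21824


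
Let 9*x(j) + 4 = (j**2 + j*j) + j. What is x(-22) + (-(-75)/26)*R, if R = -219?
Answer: -41111/78 ≈ -527.06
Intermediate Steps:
x(j) = -4/9 + j/9 + 2*j**2/9 (x(j) = -4/9 + ((j**2 + j*j) + j)/9 = -4/9 + ((j**2 + j**2) + j)/9 = -4/9 + (2*j**2 + j)/9 = -4/9 + (j + 2*j**2)/9 = -4/9 + (j/9 + 2*j**2/9) = -4/9 + j/9 + 2*j**2/9)
x(-22) + (-(-75)/26)*R = (-4/9 + (1/9)*(-22) + (2/9)*(-22)**2) - (-75)/26*(-219) = (-4/9 - 22/9 + (2/9)*484) - (-75)/26*(-219) = (-4/9 - 22/9 + 968/9) - 3*(-25/26)*(-219) = 314/3 + (75/26)*(-219) = 314/3 - 16425/26 = -41111/78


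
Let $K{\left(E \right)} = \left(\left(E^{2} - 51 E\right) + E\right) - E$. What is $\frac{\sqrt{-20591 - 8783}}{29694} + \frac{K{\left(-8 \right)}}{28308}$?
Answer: $\frac{118}{7077} + \frac{i \sqrt{29374}}{29694} \approx 0.016674 + 0.0057718 i$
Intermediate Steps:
$K{\left(E \right)} = E^{2} - 51 E$ ($K{\left(E \right)} = \left(E^{2} - 50 E\right) - E = E^{2} - 51 E$)
$\frac{\sqrt{-20591 - 8783}}{29694} + \frac{K{\left(-8 \right)}}{28308} = \frac{\sqrt{-20591 - 8783}}{29694} + \frac{\left(-8\right) \left(-51 - 8\right)}{28308} = \sqrt{-29374} \cdot \frac{1}{29694} + \left(-8\right) \left(-59\right) \frac{1}{28308} = i \sqrt{29374} \cdot \frac{1}{29694} + 472 \cdot \frac{1}{28308} = \frac{i \sqrt{29374}}{29694} + \frac{118}{7077} = \frac{118}{7077} + \frac{i \sqrt{29374}}{29694}$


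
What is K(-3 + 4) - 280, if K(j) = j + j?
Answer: -278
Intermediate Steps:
K(j) = 2*j
K(-3 + 4) - 280 = 2*(-3 + 4) - 280 = 2*1 - 280 = 2 - 280 = -278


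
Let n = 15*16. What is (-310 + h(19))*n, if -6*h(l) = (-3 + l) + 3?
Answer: -75160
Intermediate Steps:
n = 240
h(l) = -l/6 (h(l) = -((-3 + l) + 3)/6 = -l/6)
(-310 + h(19))*n = (-310 - 1/6*19)*240 = (-310 - 19/6)*240 = -1879/6*240 = -75160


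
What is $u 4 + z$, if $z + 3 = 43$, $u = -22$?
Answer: $-48$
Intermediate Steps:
$z = 40$ ($z = -3 + 43 = 40$)
$u 4 + z = \left(-22\right) 4 + 40 = -88 + 40 = -48$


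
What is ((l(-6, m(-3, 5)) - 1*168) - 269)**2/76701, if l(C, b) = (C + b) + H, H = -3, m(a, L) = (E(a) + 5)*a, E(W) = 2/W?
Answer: 70227/25567 ≈ 2.7468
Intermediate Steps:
m(a, L) = a*(5 + 2/a) (m(a, L) = (2/a + 5)*a = (5 + 2/a)*a = a*(5 + 2/a))
l(C, b) = -3 + C + b (l(C, b) = (C + b) - 3 = -3 + C + b)
((l(-6, m(-3, 5)) - 1*168) - 269)**2/76701 = (((-3 - 6 + (2 + 5*(-3))) - 1*168) - 269)**2/76701 = (((-3 - 6 + (2 - 15)) - 168) - 269)**2*(1/76701) = (((-3 - 6 - 13) - 168) - 269)**2*(1/76701) = ((-22 - 168) - 269)**2*(1/76701) = (-190 - 269)**2*(1/76701) = (-459)**2*(1/76701) = 210681*(1/76701) = 70227/25567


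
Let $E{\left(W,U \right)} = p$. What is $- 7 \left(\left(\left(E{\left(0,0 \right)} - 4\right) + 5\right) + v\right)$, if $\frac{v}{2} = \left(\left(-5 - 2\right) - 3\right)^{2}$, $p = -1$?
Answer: $-1400$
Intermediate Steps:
$E{\left(W,U \right)} = -1$
$v = 200$ ($v = 2 \left(\left(-5 - 2\right) - 3\right)^{2} = 2 \left(-7 - 3\right)^{2} = 2 \left(-10\right)^{2} = 2 \cdot 100 = 200$)
$- 7 \left(\left(\left(E{\left(0,0 \right)} - 4\right) + 5\right) + v\right) = - 7 \left(\left(\left(-1 - 4\right) + 5\right) + 200\right) = - 7 \left(\left(-5 + 5\right) + 200\right) = - 7 \left(0 + 200\right) = \left(-7\right) 200 = -1400$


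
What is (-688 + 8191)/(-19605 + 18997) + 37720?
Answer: 22926257/608 ≈ 37708.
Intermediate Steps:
(-688 + 8191)/(-19605 + 18997) + 37720 = 7503/(-608) + 37720 = 7503*(-1/608) + 37720 = -7503/608 + 37720 = 22926257/608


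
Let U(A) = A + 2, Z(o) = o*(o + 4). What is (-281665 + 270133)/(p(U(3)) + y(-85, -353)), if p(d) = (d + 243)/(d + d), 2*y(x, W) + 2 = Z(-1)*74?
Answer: 14415/109 ≈ 132.25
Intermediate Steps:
Z(o) = o*(4 + o)
y(x, W) = -112 (y(x, W) = -1 + (-(4 - 1)*74)/2 = -1 + (-1*3*74)/2 = -1 + (-3*74)/2 = -1 + (½)*(-222) = -1 - 111 = -112)
U(A) = 2 + A
p(d) = (243 + d)/(2*d) (p(d) = (243 + d)/((2*d)) = (243 + d)*(1/(2*d)) = (243 + d)/(2*d))
(-281665 + 270133)/(p(U(3)) + y(-85, -353)) = (-281665 + 270133)/((243 + (2 + 3))/(2*(2 + 3)) - 112) = -11532/((½)*(243 + 5)/5 - 112) = -11532/((½)*(⅕)*248 - 112) = -11532/(124/5 - 112) = -11532/(-436/5) = -11532*(-5/436) = 14415/109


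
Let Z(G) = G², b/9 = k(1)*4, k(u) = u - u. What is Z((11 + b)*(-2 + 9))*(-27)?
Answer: -160083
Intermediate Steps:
k(u) = 0
b = 0 (b = 9*(0*4) = 9*0 = 0)
Z((11 + b)*(-2 + 9))*(-27) = ((11 + 0)*(-2 + 9))²*(-27) = (11*7)²*(-27) = 77²*(-27) = 5929*(-27) = -160083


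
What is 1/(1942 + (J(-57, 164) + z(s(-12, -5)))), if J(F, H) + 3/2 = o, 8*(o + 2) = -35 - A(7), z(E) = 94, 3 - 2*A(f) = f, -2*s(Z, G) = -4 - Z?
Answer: 8/16227 ≈ 0.00049301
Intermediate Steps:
s(Z, G) = 2 + Z/2 (s(Z, G) = -(-4 - Z)/2 = 2 + Z/2)
A(f) = 3/2 - f/2
o = -49/8 (o = -2 + (-35 - (3/2 - ½*7))/8 = -2 + (-35 - (3/2 - 7/2))/8 = -2 + (-35 - 1*(-2))/8 = -2 + (-35 + 2)/8 = -2 + (⅛)*(-33) = -2 - 33/8 = -49/8 ≈ -6.1250)
J(F, H) = -61/8 (J(F, H) = -3/2 - 49/8 = -61/8)
1/(1942 + (J(-57, 164) + z(s(-12, -5)))) = 1/(1942 + (-61/8 + 94)) = 1/(1942 + 691/8) = 1/(16227/8) = 8/16227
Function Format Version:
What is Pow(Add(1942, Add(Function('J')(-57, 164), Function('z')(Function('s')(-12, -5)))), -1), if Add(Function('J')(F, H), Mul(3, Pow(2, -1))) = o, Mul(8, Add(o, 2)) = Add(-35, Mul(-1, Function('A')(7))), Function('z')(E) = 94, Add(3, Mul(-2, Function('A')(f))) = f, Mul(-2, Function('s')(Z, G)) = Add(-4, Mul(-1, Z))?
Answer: Rational(8, 16227) ≈ 0.00049301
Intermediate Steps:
Function('s')(Z, G) = Add(2, Mul(Rational(1, 2), Z)) (Function('s')(Z, G) = Mul(Rational(-1, 2), Add(-4, Mul(-1, Z))) = Add(2, Mul(Rational(1, 2), Z)))
Function('A')(f) = Add(Rational(3, 2), Mul(Rational(-1, 2), f))
o = Rational(-49, 8) (o = Add(-2, Mul(Rational(1, 8), Add(-35, Mul(-1, Add(Rational(3, 2), Mul(Rational(-1, 2), 7)))))) = Add(-2, Mul(Rational(1, 8), Add(-35, Mul(-1, Add(Rational(3, 2), Rational(-7, 2)))))) = Add(-2, Mul(Rational(1, 8), Add(-35, Mul(-1, -2)))) = Add(-2, Mul(Rational(1, 8), Add(-35, 2))) = Add(-2, Mul(Rational(1, 8), -33)) = Add(-2, Rational(-33, 8)) = Rational(-49, 8) ≈ -6.1250)
Function('J')(F, H) = Rational(-61, 8) (Function('J')(F, H) = Add(Rational(-3, 2), Rational(-49, 8)) = Rational(-61, 8))
Pow(Add(1942, Add(Function('J')(-57, 164), Function('z')(Function('s')(-12, -5)))), -1) = Pow(Add(1942, Add(Rational(-61, 8), 94)), -1) = Pow(Add(1942, Rational(691, 8)), -1) = Pow(Rational(16227, 8), -1) = Rational(8, 16227)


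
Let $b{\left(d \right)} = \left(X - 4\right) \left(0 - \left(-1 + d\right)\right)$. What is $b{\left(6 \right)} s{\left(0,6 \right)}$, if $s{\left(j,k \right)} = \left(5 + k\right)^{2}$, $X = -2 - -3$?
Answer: $1815$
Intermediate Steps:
$X = 1$ ($X = -2 + 3 = 1$)
$b{\left(d \right)} = -3 + 3 d$ ($b{\left(d \right)} = \left(1 - 4\right) \left(0 - \left(-1 + d\right)\right) = - 3 \left(1 - d\right) = -3 + 3 d$)
$b{\left(6 \right)} s{\left(0,6 \right)} = \left(-3 + 3 \cdot 6\right) \left(5 + 6\right)^{2} = \left(-3 + 18\right) 11^{2} = 15 \cdot 121 = 1815$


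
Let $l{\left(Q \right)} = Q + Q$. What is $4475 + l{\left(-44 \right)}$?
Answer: $4387$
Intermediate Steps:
$l{\left(Q \right)} = 2 Q$
$4475 + l{\left(-44 \right)} = 4475 + 2 \left(-44\right) = 4475 - 88 = 4387$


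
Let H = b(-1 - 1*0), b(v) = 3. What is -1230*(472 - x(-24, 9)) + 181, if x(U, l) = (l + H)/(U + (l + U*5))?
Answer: -1741465/3 ≈ -5.8049e+5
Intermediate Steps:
H = 3
x(U, l) = (3 + l)/(l + 6*U) (x(U, l) = (l + 3)/(U + (l + U*5)) = (3 + l)/(U + (l + 5*U)) = (3 + l)/(l + 6*U))
-1230*(472 - x(-24, 9)) + 181 = -1230*(472 - (3 + 9)/(9 + 6*(-24))) + 181 = -1230*(472 - 12/(9 - 144)) + 181 = -1230*(472 - 12/(-135)) + 181 = -1230*(472 - (-1)*12/135) + 181 = -1230*(472 - 1*(-4/45)) + 181 = -1230*(472 + 4/45) + 181 = -1230*21244/45 + 181 = -1742008/3 + 181 = -1741465/3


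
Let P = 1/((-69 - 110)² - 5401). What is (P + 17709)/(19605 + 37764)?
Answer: 471767761/1528310160 ≈ 0.30869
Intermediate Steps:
P = 1/26640 (P = 1/((-179)² - 5401) = 1/(32041 - 5401) = 1/26640 ≈ 3.7538e-5)
(P + 17709)/(19605 + 37764) = (1/26640 + 17709)/(19605 + 37764) = (471767761/26640)/57369 = (471767761/26640)*(1/57369) = 471767761/1528310160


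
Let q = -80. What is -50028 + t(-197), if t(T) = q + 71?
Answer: -50037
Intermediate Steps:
t(T) = -9 (t(T) = -80 + 71 = -9)
-50028 + t(-197) = -50028 - 9 = -50037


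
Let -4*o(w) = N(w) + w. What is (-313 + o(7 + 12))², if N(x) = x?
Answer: 416025/4 ≈ 1.0401e+5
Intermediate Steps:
o(w) = -w/2 (o(w) = -(w + w)/4 = -w/2)
(-313 + o(7 + 12))² = (-313 - (7 + 12)/2)² = (-313 - ½*19)² = (-313 - 19/2)² = (-645/2)² = 416025/4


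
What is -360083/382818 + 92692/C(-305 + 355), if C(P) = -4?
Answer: -8871401597/382818 ≈ -23174.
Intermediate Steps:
-360083/382818 + 92692/C(-305 + 355) = -360083/382818 + 92692/(-4) = -360083*1/382818 + 92692*(-¼) = -360083/382818 - 23173 = -8871401597/382818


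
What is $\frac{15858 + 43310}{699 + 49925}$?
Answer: $\frac{1849}{1582} \approx 1.1688$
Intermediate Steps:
$\frac{15858 + 43310}{699 + 49925} = \frac{59168}{50624} = 59168 \cdot \frac{1}{50624} = \frac{1849}{1582}$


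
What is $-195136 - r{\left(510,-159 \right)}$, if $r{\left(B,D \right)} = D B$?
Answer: $-114046$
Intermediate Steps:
$r{\left(B,D \right)} = B D$
$-195136 - r{\left(510,-159 \right)} = -195136 - 510 \left(-159\right) = -195136 - -81090 = -195136 + 81090 = -114046$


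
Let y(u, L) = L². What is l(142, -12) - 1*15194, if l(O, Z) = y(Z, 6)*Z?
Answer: -15626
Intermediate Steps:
l(O, Z) = 36*Z (l(O, Z) = 6²*Z = 36*Z)
l(142, -12) - 1*15194 = 36*(-12) - 1*15194 = -432 - 15194 = -15626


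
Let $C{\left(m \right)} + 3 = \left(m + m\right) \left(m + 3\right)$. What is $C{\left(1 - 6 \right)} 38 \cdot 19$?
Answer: $12274$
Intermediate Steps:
$C{\left(m \right)} = -3 + 2 m \left(3 + m\right)$ ($C{\left(m \right)} = -3 + \left(m + m\right) \left(m + 3\right) = -3 + 2 m \left(3 + m\right)$)
$C{\left(1 - 6 \right)} 38 \cdot 19 = \left(-3 + 2 \left(1 - 6\right)^{2} + 6 \left(1 - 6\right)\right) 38 \cdot 19 = \left(-3 + 2 \left(-5\right)^{2} + 6 \left(-5\right)\right) 38 \cdot 19 = \left(-3 + 2 \cdot 25 - 30\right) 38 \cdot 19 = \left(-3 + 50 - 30\right) 38 \cdot 19 = 17 \cdot 38 \cdot 19 = 646 \cdot 19 = 12274$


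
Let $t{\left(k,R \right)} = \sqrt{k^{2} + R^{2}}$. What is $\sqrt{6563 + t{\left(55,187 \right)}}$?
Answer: $\sqrt{6563 + 11 \sqrt{314}} \approx 82.207$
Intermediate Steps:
$t{\left(k,R \right)} = \sqrt{R^{2} + k^{2}}$
$\sqrt{6563 + t{\left(55,187 \right)}} = \sqrt{6563 + \sqrt{187^{2} + 55^{2}}} = \sqrt{6563 + \sqrt{34969 + 3025}} = \sqrt{6563 + \sqrt{37994}} = \sqrt{6563 + 11 \sqrt{314}}$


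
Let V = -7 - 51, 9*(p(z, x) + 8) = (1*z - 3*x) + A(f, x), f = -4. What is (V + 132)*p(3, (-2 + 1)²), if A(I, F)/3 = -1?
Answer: -1850/3 ≈ -616.67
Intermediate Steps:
A(I, F) = -3 (A(I, F) = 3*(-1) = -3)
p(z, x) = -25/3 - x/3 + z/9 (p(z, x) = -8 + ((1*z - 3*x) - 3)/9 = -8 + ((z - 3*x) - 3)/9 = -8 + (-3 + z - 3*x)/9 = -8 + (-⅓ - x/3 + z/9) = -25/3 - x/3 + z/9)
V = -58
(V + 132)*p(3, (-2 + 1)²) = (-58 + 132)*(-25/3 - (-2 + 1)²/3 + (⅑)*3) = 74*(-25/3 - ⅓*(-1)² + ⅓) = 74*(-25/3 - ⅓*1 + ⅓) = 74*(-25/3 - ⅓ + ⅓) = 74*(-25/3) = -1850/3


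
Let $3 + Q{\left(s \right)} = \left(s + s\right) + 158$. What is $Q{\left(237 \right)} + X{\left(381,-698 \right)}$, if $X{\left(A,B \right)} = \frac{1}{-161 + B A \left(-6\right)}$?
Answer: $\frac{1003548744}{1595467} \approx 629.0$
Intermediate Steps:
$X{\left(A,B \right)} = \frac{1}{-161 - 6 A B}$ ($X{\left(A,B \right)} = \frac{1}{-161 + A B \left(-6\right)} = \frac{1}{-161 - 6 A B}$)
$Q{\left(s \right)} = 155 + 2 s$ ($Q{\left(s \right)} = -3 + \left(\left(s + s\right) + 158\right) = -3 + \left(2 s + 158\right) = -3 + \left(158 + 2 s\right) = 155 + 2 s$)
$Q{\left(237 \right)} + X{\left(381,-698 \right)} = \left(155 + 2 \cdot 237\right) - \frac{1}{161 + 6 \cdot 381 \left(-698\right)} = \left(155 + 474\right) - \frac{1}{161 - 1595628} = 629 - \frac{1}{-1595467} = 629 - - \frac{1}{1595467} = 629 + \frac{1}{1595467} = \frac{1003548744}{1595467}$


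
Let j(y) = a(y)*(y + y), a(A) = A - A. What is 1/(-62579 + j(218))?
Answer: -1/62579 ≈ -1.5980e-5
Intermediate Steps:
a(A) = 0
j(y) = 0 (j(y) = 0*(y + y) = 0*(2*y) = 0)
1/(-62579 + j(218)) = 1/(-62579 + 0) = 1/(-62579) = -1/62579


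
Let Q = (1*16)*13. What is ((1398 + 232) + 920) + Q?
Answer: 2758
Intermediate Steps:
Q = 208 (Q = 16*13 = 208)
((1398 + 232) + 920) + Q = ((1398 + 232) + 920) + 208 = (1630 + 920) + 208 = 2550 + 208 = 2758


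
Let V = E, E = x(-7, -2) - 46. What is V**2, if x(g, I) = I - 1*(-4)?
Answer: 1936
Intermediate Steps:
x(g, I) = 4 + I (x(g, I) = I + 4 = 4 + I)
E = -44 (E = (4 - 2) - 46 = 2 - 46 = -44)
V = -44
V**2 = (-44)**2 = 1936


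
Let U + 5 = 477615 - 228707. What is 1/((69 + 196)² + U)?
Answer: 1/319128 ≈ 3.1335e-6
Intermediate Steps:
U = 248903 (U = -5 + (477615 - 228707) = -5 + 248908 = 248903)
1/((69 + 196)² + U) = 1/((69 + 196)² + 248903) = 1/(265² + 248903) = 1/(70225 + 248903) = 1/319128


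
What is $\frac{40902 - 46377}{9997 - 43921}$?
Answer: $\frac{1825}{11308} \approx 0.16139$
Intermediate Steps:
$\frac{40902 - 46377}{9997 - 43921} = - \frac{5475}{-33924} = \left(-5475\right) \left(- \frac{1}{33924}\right) = \frac{1825}{11308}$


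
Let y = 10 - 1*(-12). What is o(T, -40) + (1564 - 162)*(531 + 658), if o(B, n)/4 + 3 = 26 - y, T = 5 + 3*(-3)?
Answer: 1666982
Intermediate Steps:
T = -4 (T = 5 - 9 = -4)
y = 22 (y = 10 + 12 = 22)
o(B, n) = 4 (o(B, n) = -12 + 4*(26 - 1*22) = -12 + 4*(26 - 22) = -12 + 4*4 = -12 + 16 = 4)
o(T, -40) + (1564 - 162)*(531 + 658) = 4 + (1564 - 162)*(531 + 658) = 4 + 1402*1189 = 4 + 1666978 = 1666982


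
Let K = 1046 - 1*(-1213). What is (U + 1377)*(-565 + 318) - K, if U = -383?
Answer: -247777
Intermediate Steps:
K = 2259 (K = 1046 + 1213 = 2259)
(U + 1377)*(-565 + 318) - K = (-383 + 1377)*(-565 + 318) - 1*2259 = 994*(-247) - 2259 = -245518 - 2259 = -247777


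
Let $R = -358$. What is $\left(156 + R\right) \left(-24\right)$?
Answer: $4848$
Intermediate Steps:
$\left(156 + R\right) \left(-24\right) = \left(156 - 358\right) \left(-24\right) = \left(-202\right) \left(-24\right) = 4848$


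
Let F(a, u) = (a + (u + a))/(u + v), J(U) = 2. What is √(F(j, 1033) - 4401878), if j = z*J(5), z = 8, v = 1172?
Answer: 263*I*√28065/21 ≈ 2098.1*I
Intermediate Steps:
j = 16 (j = 8*2 = 16)
F(a, u) = (u + 2*a)/(1172 + u) (F(a, u) = (a + (u + a))/(u + 1172) = (a + (a + u))/(1172 + u) = (u + 2*a)/(1172 + u))
√(F(j, 1033) - 4401878) = √((1033 + 2*16)/(1172 + 1033) - 4401878) = √((1033 + 32)/2205 - 4401878) = √((1/2205)*1065 - 4401878) = √(71/147 - 4401878) = √(-647075995/147) = 263*I*√28065/21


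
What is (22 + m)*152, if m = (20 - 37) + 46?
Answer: 7752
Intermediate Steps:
m = 29 (m = -17 + 46 = 29)
(22 + m)*152 = (22 + 29)*152 = 51*152 = 7752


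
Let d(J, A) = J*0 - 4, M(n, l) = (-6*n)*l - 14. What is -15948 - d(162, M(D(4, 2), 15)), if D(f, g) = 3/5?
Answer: -15944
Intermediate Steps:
D(f, g) = ⅗ (D(f, g) = 3*(⅕) = ⅗)
M(n, l) = -14 - 6*l*n (M(n, l) = -6*l*n - 14 = -14 - 6*l*n)
d(J, A) = -4 (d(J, A) = 0 - 4 = -4)
-15948 - d(162, M(D(4, 2), 15)) = -15948 - 1*(-4) = -15948 + 4 = -15944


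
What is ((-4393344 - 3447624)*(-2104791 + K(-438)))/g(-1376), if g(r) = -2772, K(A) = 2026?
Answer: -196282298530/33 ≈ -5.9479e+9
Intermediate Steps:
((-4393344 - 3447624)*(-2104791 + K(-438)))/g(-1376) = ((-4393344 - 3447624)*(-2104791 + 2026))/(-2772) = -7840968*(-2102765)*(-1/2772) = 16487713076520*(-1/2772) = -196282298530/33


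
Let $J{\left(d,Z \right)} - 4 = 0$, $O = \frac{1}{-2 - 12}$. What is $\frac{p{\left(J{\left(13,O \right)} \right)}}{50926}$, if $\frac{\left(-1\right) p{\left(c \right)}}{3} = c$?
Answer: $- \frac{6}{25463} \approx -0.00023564$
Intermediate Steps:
$O = - \frac{1}{14}$ ($O = \frac{1}{-14} = - \frac{1}{14} \approx -0.071429$)
$J{\left(d,Z \right)} = 4$ ($J{\left(d,Z \right)} = 4 + 0 = 4$)
$p{\left(c \right)} = - 3 c$
$\frac{p{\left(J{\left(13,O \right)} \right)}}{50926} = \frac{\left(-3\right) 4}{50926} = \left(-12\right) \frac{1}{50926} = - \frac{6}{25463}$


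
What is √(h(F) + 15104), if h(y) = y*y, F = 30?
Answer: 2*√4001 ≈ 126.51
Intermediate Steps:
h(y) = y²
√(h(F) + 15104) = √(30² + 15104) = √(900 + 15104) = √16004 = 2*√4001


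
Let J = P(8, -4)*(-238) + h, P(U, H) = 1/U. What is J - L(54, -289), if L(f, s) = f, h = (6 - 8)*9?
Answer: -407/4 ≈ -101.75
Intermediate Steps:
h = -18 (h = -2*9 = -18)
J = -191/4 (J = -238/8 - 18 = (⅛)*(-238) - 18 = -119/4 - 18 = -191/4 ≈ -47.750)
J - L(54, -289) = -191/4 - 1*54 = -191/4 - 54 = -407/4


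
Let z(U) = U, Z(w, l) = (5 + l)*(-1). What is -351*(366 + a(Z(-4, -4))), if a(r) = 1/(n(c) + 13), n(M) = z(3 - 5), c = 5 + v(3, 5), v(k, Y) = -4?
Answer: -1413477/11 ≈ -1.2850e+5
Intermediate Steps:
Z(w, l) = -5 - l
c = 1 (c = 5 - 4 = 1)
n(M) = -2 (n(M) = 3 - 5 = -2)
a(r) = 1/11 (a(r) = 1/(-2 + 13) = 1/11)
-351*(366 + a(Z(-4, -4))) = -351*(366 + 1/11) = -351*4027/11 = -1413477/11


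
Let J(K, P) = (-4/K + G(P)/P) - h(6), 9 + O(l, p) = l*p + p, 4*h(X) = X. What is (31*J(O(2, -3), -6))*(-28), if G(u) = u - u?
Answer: 9982/9 ≈ 1109.1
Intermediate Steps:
G(u) = 0
h(X) = X/4
O(l, p) = -9 + p + l*p (O(l, p) = -9 + (l*p + p) = -9 + (p + l*p) = -9 + p + l*p)
J(K, P) = -3/2 - 4/K (J(K, P) = (-4/K + 0/P) - 6/4 = (-4/K + 0) - 1*3/2 = -4/K - 3/2 = -3/2 - 4/K)
(31*J(O(2, -3), -6))*(-28) = (31*(-3/2 - 4/(-9 - 3 + 2*(-3))))*(-28) = (31*(-3/2 - 4/(-9 - 3 - 6)))*(-28) = (31*(-3/2 - 4/(-18)))*(-28) = (31*(-3/2 - 4*(-1/18)))*(-28) = (31*(-3/2 + 2/9))*(-28) = (31*(-23/18))*(-28) = -713/18*(-28) = 9982/9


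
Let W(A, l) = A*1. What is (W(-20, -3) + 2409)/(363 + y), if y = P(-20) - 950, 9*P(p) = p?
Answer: -21501/5303 ≈ -4.0545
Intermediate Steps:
W(A, l) = A
P(p) = p/9
y = -8570/9 (y = (⅑)*(-20) - 950 = -20/9 - 950 = -8570/9 ≈ -952.22)
(W(-20, -3) + 2409)/(363 + y) = (-20 + 2409)/(363 - 8570/9) = 2389/(-5303/9) = 2389*(-9/5303) = -21501/5303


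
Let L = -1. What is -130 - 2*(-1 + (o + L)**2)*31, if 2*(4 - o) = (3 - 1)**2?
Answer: -130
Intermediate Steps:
o = 2 (o = 4 - (3 - 1)**2/2 = 4 - 1/2*2**2 = 4 - 1/2*4 = 4 - 2 = 2)
-130 - 2*(-1 + (o + L)**2)*31 = -130 - 2*(-1 + (2 - 1)**2)*31 = -130 - 2*(-1 + 1**2)*31 = -130 - 2*(-1 + 1)*31 = -130 - 2*0*31 = -130 + 0*31 = -130 + 0 = -130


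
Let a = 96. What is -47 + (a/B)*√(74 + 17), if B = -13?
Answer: -47 - 96*√91/13 ≈ -117.44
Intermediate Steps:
-47 + (a/B)*√(74 + 17) = -47 + (96/(-13))*√(74 + 17) = -47 + (96*(-1/13))*√91 = -47 - 96*√91/13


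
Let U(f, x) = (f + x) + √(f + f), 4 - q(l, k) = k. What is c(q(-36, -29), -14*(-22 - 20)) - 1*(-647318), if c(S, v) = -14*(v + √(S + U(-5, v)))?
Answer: 639086 - 14*√(616 + I*√10) ≈ 6.3874e+5 - 0.89188*I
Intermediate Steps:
q(l, k) = 4 - k
U(f, x) = f + x + √2*√f (U(f, x) = (f + x) + √(2*f) = (f + x) + √2*√f = f + x + √2*√f)
c(S, v) = -14*v - 14*√(-5 + S + v + I*√10) (c(S, v) = -14*(v + √(S + (-5 + v + √2*√(-5)))) = -14*(v + √(S + (-5 + v + √2*(I*√5)))) = -14*(v + √(S + (-5 + v + I*√10))) = -14*(v + √(-5 + S + v + I*√10)) = -14*v - 14*√(-5 + S + v + I*√10))
c(q(-36, -29), -14*(-22 - 20)) - 1*(-647318) = (-(-196)*(-22 - 20) - 14*√(-5 + (4 - 1*(-29)) - 14*(-22 - 20) + I*√10)) - 1*(-647318) = (-(-196)*(-42) - 14*√(-5 + (4 + 29) - 14*(-42) + I*√10)) + 647318 = (-14*588 - 14*√(-5 + 33 + 588 + I*√10)) + 647318 = (-8232 - 14*√(616 + I*√10)) + 647318 = 639086 - 14*√(616 + I*√10)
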